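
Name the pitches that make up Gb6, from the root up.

G♭ – B♭ – D♭ – E♭

Gb6 is a major sixth built on G♭.
root → G♭
3rd (major 3rd) → B♭
5th (perfect 5th) → D♭
6th (major 6th) → E♭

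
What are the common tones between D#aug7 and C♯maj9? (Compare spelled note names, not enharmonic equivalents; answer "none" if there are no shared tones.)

D#aug7 = D♯, F𝄪, A𝄪, C♯.
C♯maj9 = C♯, E♯, G♯, B♯, D♯.
Shared: D♯, C♯.

D♯, C♯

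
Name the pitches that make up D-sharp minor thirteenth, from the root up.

D-sharp F-sharp A-sharp C-sharp E-sharp G-sharp B-sharp

D-sharp minor thirteenth: minor thirteenth on D-sharp.
D-sharp — root
F-sharp — minor 3rd
A-sharp — perfect 5th
C-sharp — minor 7th
E-sharp — major 9th
G-sharp — perfect 11th
B-sharp — major 13th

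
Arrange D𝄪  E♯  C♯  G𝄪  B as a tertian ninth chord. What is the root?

Arranged so that each adjacent pair is a third by letter name: C♯ – E♯ – G𝄪 – B – D𝄪.
The bottom of that stack, C♯, is the root (this is C♯ dominant seventh sharp nine sharp five).

C♯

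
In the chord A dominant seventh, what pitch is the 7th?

G

A dominant seventh is built on A; its 7th is a minor 7th above the root.
A seventh above A uses the letter G, and the minor 7th above A is G.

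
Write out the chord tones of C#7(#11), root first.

C♯, E♯, G♯, B, F𝄪

C#7(#11): dominant seventh sharp eleven on C♯.
root → C♯
3rd (major 3rd) → E♯
5th (perfect 5th) → G♯
7th (minor 7th) → B
11th (augmented 11th) → F𝄪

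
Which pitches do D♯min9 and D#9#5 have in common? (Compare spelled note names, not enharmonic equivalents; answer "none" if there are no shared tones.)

D♯min9 = D#, F#, A#, C#, E#.
D#9#5 = D#, F##, A##, C#, E#.
Shared: D#, C#, E#.

D#, C#, E#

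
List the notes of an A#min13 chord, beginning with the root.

A# C# E# G# B# D# F##

A#min13 is a minor thirteenth built on A#.
- root: A#
- minor 3rd: C#
- perfect 5th: E#
- minor 7th: G#
- major 9th: B#
- perfect 11th: D#
- major 13th: F##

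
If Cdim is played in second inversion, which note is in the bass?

Cdim = C–Eb–Gb. Second inversion → fifth in the bass = Gb.

Gb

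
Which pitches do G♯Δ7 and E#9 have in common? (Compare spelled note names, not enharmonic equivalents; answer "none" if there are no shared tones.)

G♯Δ7 = G#, B#, D#, F##.
E#9 = E#, G##, B#, D#, F##.
Shared: B#, D#, F##.

B# – D# – F##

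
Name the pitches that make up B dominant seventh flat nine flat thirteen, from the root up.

B dominant seventh flat nine flat thirteen: dominant seventh flat nine flat thirteen on B.
B — root
D♯ — major 3rd
F♯ — perfect 5th
A — minor 7th
C — minor 9th
G — minor 13th

B – D♯ – F♯ – A – C – G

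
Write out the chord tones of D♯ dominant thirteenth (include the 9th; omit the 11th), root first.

D♯ dominant thirteenth is a dominant thirteenth built on D#.
D# — root
F## — major 3rd
A# — perfect 5th
C# — minor 7th
E# — major 9th
B# — major 13th

D#, F##, A#, C#, E#, B#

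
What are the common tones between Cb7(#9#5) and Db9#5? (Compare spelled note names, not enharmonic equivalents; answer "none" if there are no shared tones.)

Cb7(#9#5): C♭ E♭ G B𝄫 D
Db9#5: D♭ F A C♭ E♭
Common to both → C♭, E♭.

C♭ E♭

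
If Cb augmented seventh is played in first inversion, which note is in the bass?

Cb augmented seventh in root position is C-flat–E-flat–G–B-double-flat.
First inversion places the third in the bass, which is E-flat.

E-flat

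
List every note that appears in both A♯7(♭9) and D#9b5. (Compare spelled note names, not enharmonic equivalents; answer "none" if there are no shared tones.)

A♯7(♭9) = A♯, C𝄪, E♯, G♯, B.
D#9b5 = D♯, F𝄪, A, C♯, E♯.
Shared: E♯.

E♯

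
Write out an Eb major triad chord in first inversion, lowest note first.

G, B-flat, E-flat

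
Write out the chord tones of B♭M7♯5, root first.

B♭M7♯5: augmented major seventh on Bb.
- root: Bb
- major 3rd: D
- augmented 5th: F#
- major 7th: A

Bb  D  F#  A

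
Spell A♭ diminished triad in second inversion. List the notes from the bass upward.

Ebb  Ab  Cb

In root position, A♭ diminished triad is Ab–Cb–Ebb.
Second inversion puts the fifth (Ebb) in the bass.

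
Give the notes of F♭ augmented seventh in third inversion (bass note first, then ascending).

E-double-flat – F-flat – A-flat – C

In root position, F♭ augmented seventh is F-flat–A-flat–C–E-double-flat.
Third inversion puts the seventh (E-double-flat) in the bass.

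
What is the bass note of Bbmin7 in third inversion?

Bbmin7 = B♭–D♭–F–A♭. Third inversion → seventh in the bass = A♭.

A♭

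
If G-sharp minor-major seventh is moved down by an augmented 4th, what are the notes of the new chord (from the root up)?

An augmented 4th down from G♯ is D, so the new chord is D minor-major seventh.
D — root
F — minor 3rd
A — perfect 5th
C♯ — major 7th

D  F  A  C♯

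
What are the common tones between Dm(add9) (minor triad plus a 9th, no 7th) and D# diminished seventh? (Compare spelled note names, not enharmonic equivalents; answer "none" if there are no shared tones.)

A

Dm(add9): D F A E
D# diminished seventh: D♯ F♯ A C
Common to both → A.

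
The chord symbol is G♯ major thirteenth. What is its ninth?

G♯ major thirteenth is built on G-sharp; its 9th is a major 9th above the root.
A second above G uses the letter A, and the major 9th above G-sharp is A-sharp.

A-sharp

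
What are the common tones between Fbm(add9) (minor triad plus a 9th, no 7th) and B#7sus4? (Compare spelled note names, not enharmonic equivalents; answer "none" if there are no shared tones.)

none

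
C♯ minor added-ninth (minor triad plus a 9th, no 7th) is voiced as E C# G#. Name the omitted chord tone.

D#

The full C♯ minor added-ninth chord is C#, E, G#, D#.
Comparing with the voicing, the major 9th (9th) — D# — is absent.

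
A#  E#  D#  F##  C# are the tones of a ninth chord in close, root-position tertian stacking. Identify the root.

D#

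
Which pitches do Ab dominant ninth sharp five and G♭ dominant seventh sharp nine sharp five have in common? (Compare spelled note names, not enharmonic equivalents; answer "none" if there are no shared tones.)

Ab dominant ninth sharp five = A♭, C, E, G♭, B♭.
G♭ dominant seventh sharp nine sharp five = G♭, B♭, D, F♭, A.
Shared: G♭, B♭.

G♭, B♭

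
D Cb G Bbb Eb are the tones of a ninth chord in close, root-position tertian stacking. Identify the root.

Arranged so that each adjacent pair is a third by letter name: Cb – Eb – G – Bbb – D.
The bottom of that stack, Cb, is the root (this is Cb dominant seventh sharp nine sharp five).

Cb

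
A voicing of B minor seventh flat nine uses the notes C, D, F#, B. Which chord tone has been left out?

A

The full B minor seventh flat nine chord is B, D, F#, A, C.
Comparing with the voicing, the minor 7th (7th) — A — is absent.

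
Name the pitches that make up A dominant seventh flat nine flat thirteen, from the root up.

A  C#  E  G  Bb  F

Root A, quality dominant seventh flat nine flat thirteen:
- root: A
- major 3rd: C#
- perfect 5th: E
- minor 7th: G
- minor 9th: Bb
- minor 13th: F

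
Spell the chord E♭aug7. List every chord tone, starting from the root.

E♭aug7: augmented seventh on Eb.
Eb — root
G — major 3rd
B — augmented 5th
Db — minor 7th

Eb, G, B, Db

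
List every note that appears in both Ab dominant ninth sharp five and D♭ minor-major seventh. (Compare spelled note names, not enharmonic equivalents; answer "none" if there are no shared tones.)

A-flat, C

Ab dominant ninth sharp five = A-flat, C, E, G-flat, B-flat.
D♭ minor-major seventh = D-flat, F-flat, A-flat, C.
Shared: A-flat, C.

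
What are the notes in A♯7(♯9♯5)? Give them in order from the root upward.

A#  C##  E##  G#  B##

Root A#, quality dominant seventh sharp nine sharp five:
root → A#
3rd (major 3rd) → C##
5th (augmented 5th) → E##
7th (minor 7th) → G#
9th (augmented 9th) → B##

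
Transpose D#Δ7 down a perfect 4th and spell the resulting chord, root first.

A# C## E# G##

Transposed root: D# → A# (perfect 4th down). So we spell A# major seventh:
- root: A#
- major 3rd: C##
- perfect 5th: E#
- major 7th: G##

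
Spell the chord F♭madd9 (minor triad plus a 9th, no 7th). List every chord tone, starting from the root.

Root F♭, quality minor added-ninth:
- root: F♭
- minor 3rd: A𝄫
- perfect 5th: C♭
- major 9th: G♭

F♭ – A𝄫 – C♭ – G♭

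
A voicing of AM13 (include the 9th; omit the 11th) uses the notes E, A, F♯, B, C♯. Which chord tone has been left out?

The full AM13 chord is A, C♯, E, G♯, B, F♯.
Comparing with the voicing, the major 7th (7th) — G♯ — is absent.

G♯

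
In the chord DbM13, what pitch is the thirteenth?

Bb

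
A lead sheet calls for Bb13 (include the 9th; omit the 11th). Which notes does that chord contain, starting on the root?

B♭, D, F, A♭, C, G

Root B♭, quality dominant thirteenth:
B♭ — root
D — major 3rd
F — perfect 5th
A♭ — minor 7th
C — major 9th
G — major 13th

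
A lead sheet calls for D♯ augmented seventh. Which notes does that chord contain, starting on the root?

D-sharp F-double-sharp A-double-sharp C-sharp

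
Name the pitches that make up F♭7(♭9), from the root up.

F♭7(♭9) is a dominant seventh flat nine built on Fb.
Root: Fb
Major 3rd (3rd): Ab
Perfect 5th (5th): Cb
Minor 7th (7th): Ebb
Minor 9th (9th): Gbb

Fb Ab Cb Ebb Gbb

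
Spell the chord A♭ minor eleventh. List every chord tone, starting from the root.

A-flat  C-flat  E-flat  G-flat  B-flat  D-flat

A♭ minor eleventh is a minor eleventh built on A-flat.
Root: A-flat
Minor 3rd (3rd): C-flat
Perfect 5th (5th): E-flat
Minor 7th (7th): G-flat
Major 9th (9th): B-flat
Perfect 11th (11th): D-flat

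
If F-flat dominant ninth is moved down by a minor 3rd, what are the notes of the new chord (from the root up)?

A minor 3rd down from Fb is Db, so the new chord is Db dominant ninth.
root → Db
3rd (major 3rd) → F
5th (perfect 5th) → Ab
7th (minor 7th) → Cb
9th (major 9th) → Eb

Db F Ab Cb Eb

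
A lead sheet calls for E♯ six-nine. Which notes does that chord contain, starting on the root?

E-sharp, G-double-sharp, B-sharp, C-double-sharp, F-double-sharp

E♯ six-nine: six-nine on E-sharp.
E-sharp — root
G-double-sharp — major 3rd
B-sharp — perfect 5th
C-double-sharp — major 6th
F-double-sharp — major 9th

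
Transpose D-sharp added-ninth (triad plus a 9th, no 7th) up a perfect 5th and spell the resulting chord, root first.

A#, C##, E#, B#

A perfect 5th up from D# is A#, so the new chord is A# added-ninth.
- root: A#
- major 3rd: C##
- perfect 5th: E#
- major 9th: B#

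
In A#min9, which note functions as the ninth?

B#

Root of A#min9 = A#. The 9th is a major 9th: A# up a major 9th → B#.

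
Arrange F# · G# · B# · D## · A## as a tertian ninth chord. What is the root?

G#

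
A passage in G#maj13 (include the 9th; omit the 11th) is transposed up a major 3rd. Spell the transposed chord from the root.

G# up a major 3rd → B#. New chord: B# major thirteenth.
B# — root
D## — major 3rd
F## — perfect 5th
A## — major 7th
C## — major 9th
G## — major 13th

B# D## F## A## C## G##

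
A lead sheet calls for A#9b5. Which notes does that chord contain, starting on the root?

Root A♯, quality dominant ninth flat five:
Root: A♯
Major 3rd (3rd): C𝄪
Diminished 5th (5th): E
Minor 7th (7th): G♯
Major 9th (9th): B♯

A♯ – C𝄪 – E – G♯ – B♯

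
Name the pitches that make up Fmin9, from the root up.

F – Ab – C – Eb – G

Fmin9: minor ninth on F.
Root: F
Minor 3rd (3rd): Ab
Perfect 5th (5th): C
Minor 7th (7th): Eb
Major 9th (9th): G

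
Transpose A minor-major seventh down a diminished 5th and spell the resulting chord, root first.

D#, F#, A#, C##

A down a diminished 5th → D#. New chord: D# minor-major seventh.
D# — root
F# — minor 3rd
A# — perfect 5th
C## — major 7th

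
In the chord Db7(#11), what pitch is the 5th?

Db7(#11) is built on D♭; its 5th is a perfect 5th above the root.
A fifth above D uses the letter A, and the perfect 5th above D♭ is A♭.

A♭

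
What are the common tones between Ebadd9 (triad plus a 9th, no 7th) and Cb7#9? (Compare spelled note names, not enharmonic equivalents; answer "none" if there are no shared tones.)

Ebadd9: Eb G Bb F
Cb7#9: Cb Eb Gb Bbb D
Common to both → Eb.

Eb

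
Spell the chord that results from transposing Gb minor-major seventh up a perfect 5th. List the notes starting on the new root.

A perfect 5th up from G-flat is D-flat, so the new chord is D-flat minor-major seventh.
Root: D-flat
Minor 3rd (3rd): F-flat
Perfect 5th (5th): A-flat
Major 7th (7th): C

D-flat  F-flat  A-flat  C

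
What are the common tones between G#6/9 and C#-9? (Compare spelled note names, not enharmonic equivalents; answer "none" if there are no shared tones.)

G#6/9: G# B# D# E# A#
C#-9: C# E G# B D#
Common to both → G#, D#.

G# – D#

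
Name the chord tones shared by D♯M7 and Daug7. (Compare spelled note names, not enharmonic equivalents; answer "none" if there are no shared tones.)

A#

D♯M7: D# F## A# C##
Daug7: D F# A# C
Common to both → A#.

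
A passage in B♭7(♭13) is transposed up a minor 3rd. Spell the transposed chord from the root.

Db F Ab Cb Bbb

Transposed root: Bb → Db (minor 3rd up). So we spell Db dominant seventh flat thirteen:
root → Db
3rd (major 3rd) → F
5th (perfect 5th) → Ab
7th (minor 7th) → Cb
13th (minor 13th) → Bbb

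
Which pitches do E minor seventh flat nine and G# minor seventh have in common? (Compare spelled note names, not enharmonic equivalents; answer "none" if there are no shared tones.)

B

E minor seventh flat nine: E G B D F
G# minor seventh: G-sharp B D-sharp F-sharp
Common to both → B.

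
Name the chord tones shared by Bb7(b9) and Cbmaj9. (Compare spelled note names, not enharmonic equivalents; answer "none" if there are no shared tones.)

Bb – Cb

Bb7(b9) = Bb, D, F, Ab, Cb.
Cbmaj9 = Cb, Eb, Gb, Bb, Db.
Shared: Bb, Cb.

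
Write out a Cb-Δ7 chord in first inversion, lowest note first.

In root position, Cb-Δ7 is Cb–Ebb–Gb–Bb.
First inversion puts the third (Ebb) in the bass.

Ebb, Gb, Bb, Cb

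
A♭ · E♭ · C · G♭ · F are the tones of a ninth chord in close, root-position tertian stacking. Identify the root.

Arranged so that each adjacent pair is a third by letter name: F – A♭ – C – E♭ – G♭.
The bottom of that stack, F, is the root (this is F minor seventh flat nine).

F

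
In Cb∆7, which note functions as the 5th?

Root of Cb∆7 = C♭. The 5th is a perfect 5th: C♭ up a perfect 5th → G♭.

G♭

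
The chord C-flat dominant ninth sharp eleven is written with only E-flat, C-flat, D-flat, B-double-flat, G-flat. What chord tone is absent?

F

C-flat dominant ninth sharp eleven = C-flat, E-flat, G-flat, B-double-flat, D-flat, F. The voicing lacks the 11th (augmented 11th), F.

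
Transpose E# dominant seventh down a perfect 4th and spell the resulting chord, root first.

B-sharp  D-double-sharp  F-double-sharp  A-sharp

A perfect 4th down from E-sharp is B-sharp, so the new chord is B-sharp dominant seventh.
B-sharp — root
D-double-sharp — major 3rd
F-double-sharp — perfect 5th
A-sharp — minor 7th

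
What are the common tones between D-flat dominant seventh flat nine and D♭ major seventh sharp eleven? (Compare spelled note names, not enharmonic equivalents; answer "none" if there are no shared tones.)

D-flat F A-flat

D-flat dominant seventh flat nine = D-flat, F, A-flat, C-flat, E-double-flat.
D♭ major seventh sharp eleven = D-flat, F, A-flat, C, G.
Shared: D-flat, F, A-flat.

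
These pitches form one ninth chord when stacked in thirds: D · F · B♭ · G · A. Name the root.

Arranged so that each adjacent pair is a third by letter name: G – B♭ – D – F – A.
The bottom of that stack, G, is the root (this is G minor ninth).

G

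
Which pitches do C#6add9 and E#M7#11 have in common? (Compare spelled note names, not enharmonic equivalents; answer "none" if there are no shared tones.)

E#

C#6add9: C# E# G# A# D#
E#M7#11: E# G## B# D## A##
Common to both → E#.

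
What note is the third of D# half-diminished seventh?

F♯

D# half-diminished seventh is built on D♯; its 3rd is a minor 3rd above the root.
A third above D uses the letter F, and the minor 3rd above D♯ is F♯.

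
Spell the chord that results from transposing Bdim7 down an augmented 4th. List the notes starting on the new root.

F, Ab, Cb, Ebb

An augmented 4th down from B is F, so the new chord is F diminished seventh.
F — root
Ab — minor 3rd
Cb — diminished 5th
Ebb — diminished 7th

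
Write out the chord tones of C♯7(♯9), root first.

Root C♯, quality dominant seventh sharp nine:
Root: C♯
Major 3rd (3rd): E♯
Perfect 5th (5th): G♯
Minor 7th (7th): B
Augmented 9th (9th): D𝄪

C♯ – E♯ – G♯ – B – D𝄪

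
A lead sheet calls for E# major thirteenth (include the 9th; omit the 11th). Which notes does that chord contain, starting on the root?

E#, G##, B#, D##, F##, C##

Root E#, quality major thirteenth:
- root: E#
- major 3rd: G##
- perfect 5th: B#
- major 7th: D##
- major 9th: F##
- major 13th: C##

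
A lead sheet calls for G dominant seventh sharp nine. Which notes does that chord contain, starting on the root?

G – B – D – F – A-sharp

Root G, quality dominant seventh sharp nine:
- root: G
- major 3rd: B
- perfect 5th: D
- minor 7th: F
- augmented 9th: A-sharp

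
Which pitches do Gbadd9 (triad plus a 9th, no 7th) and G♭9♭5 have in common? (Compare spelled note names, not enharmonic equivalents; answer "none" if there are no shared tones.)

G♭, B♭, A♭

Gbadd9 = G♭, B♭, D♭, A♭.
G♭9♭5 = G♭, B♭, D𝄫, F♭, A♭.
Shared: G♭, B♭, A♭.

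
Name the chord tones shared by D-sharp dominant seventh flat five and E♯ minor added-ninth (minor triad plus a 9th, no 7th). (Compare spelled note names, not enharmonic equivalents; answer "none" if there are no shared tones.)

D-sharp dominant seventh flat five = D-sharp, F-double-sharp, A, C-sharp.
E♯ minor added-ninth = E-sharp, G-sharp, B-sharp, F-double-sharp.
Shared: F-double-sharp.

F-double-sharp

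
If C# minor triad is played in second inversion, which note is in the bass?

C# minor triad in root position is C#–E–G#.
Second inversion places the fifth in the bass, which is G#.

G#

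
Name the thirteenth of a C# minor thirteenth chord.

A-sharp

C# minor thirteenth is built on C-sharp; its 13th is a major 13th above the root.
A sixth above C uses the letter A, and the major 13th above C-sharp is A-sharp.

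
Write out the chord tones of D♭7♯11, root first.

Db F Ab Cb G

D♭7♯11 is a dominant seventh sharp eleven built on Db.
Db — root
F — major 3rd
Ab — perfect 5th
Cb — minor 7th
G — augmented 11th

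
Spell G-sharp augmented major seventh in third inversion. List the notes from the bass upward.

G-sharp augmented major seventh = G#–B#–D##–F##; third inversion → seventh (F##) lowest.

F##, G#, B#, D##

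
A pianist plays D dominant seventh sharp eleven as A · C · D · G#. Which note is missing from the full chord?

The full D dominant seventh sharp eleven chord is D, F#, A, C, G#.
Comparing with the voicing, the major 3rd (3rd) — F# — is absent.

F#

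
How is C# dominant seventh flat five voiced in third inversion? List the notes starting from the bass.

B – C-sharp – E-sharp – G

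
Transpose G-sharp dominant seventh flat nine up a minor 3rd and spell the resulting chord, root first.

G# up a minor 3rd → B. New chord: B dominant seventh flat nine.
B — root
D# — major 3rd
F# — perfect 5th
A — minor 7th
C — minor 9th

B – D# – F# – A – C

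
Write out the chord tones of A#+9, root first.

A#, C##, E##, G#, B#

A#+9 is a dominant ninth sharp five built on A#.
A# — root
C## — major 3rd
E## — augmented 5th
G# — minor 7th
B# — major 9th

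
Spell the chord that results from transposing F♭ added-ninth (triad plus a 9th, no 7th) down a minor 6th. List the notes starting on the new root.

Transposed root: Fb → Ab (minor 6th down). So we spell Ab added-ninth:
Root: Ab
Major 3rd (3rd): C
Perfect 5th (5th): Eb
Major 9th (9th): Bb

Ab, C, Eb, Bb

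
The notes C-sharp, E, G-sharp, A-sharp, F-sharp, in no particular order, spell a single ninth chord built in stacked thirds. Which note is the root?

Stacking in thirds gives F-sharp – A-sharp – C-sharp – E – G-sharp, so F-sharp is the root — F-sharp dominant ninth.

F-sharp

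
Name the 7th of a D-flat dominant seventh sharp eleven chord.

C-flat

Root of D-flat dominant seventh sharp eleven = D-flat. The 7th is a minor 7th: D-flat up a minor 7th → C-flat.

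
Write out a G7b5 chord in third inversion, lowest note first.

F, G, B, Db

G7b5 = G–B–Db–F; third inversion → seventh (F) lowest.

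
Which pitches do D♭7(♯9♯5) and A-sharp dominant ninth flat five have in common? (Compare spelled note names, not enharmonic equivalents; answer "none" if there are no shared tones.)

E

D♭7(♯9♯5) = Db, F, A, Cb, E.
A-sharp dominant ninth flat five = A#, C##, E, G#, B#.
Shared: E.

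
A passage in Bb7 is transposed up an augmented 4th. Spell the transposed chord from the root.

E, G#, B, D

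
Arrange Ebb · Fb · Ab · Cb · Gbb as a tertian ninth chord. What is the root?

Stacking in thirds gives Fb – Ab – Cb – Ebb – Gbb, so Fb is the root — Fb dominant seventh flat nine.

Fb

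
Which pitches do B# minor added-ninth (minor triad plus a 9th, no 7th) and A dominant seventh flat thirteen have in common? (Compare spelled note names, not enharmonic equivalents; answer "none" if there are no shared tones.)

B# minor added-ninth: B-sharp D-sharp F-double-sharp C-double-sharp
A dominant seventh flat thirteen: A C-sharp E G F
Common to both → none.

none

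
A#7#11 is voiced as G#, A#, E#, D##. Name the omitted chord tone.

A#7#11 = A#, C##, E#, G#, D##. The voicing lacks the 3rd (major 3rd), C##.

C##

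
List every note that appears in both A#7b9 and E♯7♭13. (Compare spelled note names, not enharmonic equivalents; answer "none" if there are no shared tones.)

A#7b9 = A#, C##, E#, G#, B.
E♯7♭13 = E#, G##, B#, D#, C#.
Shared: E#.

E#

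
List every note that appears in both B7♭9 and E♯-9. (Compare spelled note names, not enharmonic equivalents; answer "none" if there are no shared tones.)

D#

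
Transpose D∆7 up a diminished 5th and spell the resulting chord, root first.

Transposed root: D → A♭ (diminished 5th up). So we spell A♭ major seventh:
Root: A♭
Major 3rd (3rd): C
Perfect 5th (5th): E♭
Major 7th (7th): G

A♭, C, E♭, G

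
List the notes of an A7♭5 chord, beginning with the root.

A C♯ E♭ G

A7♭5 is a dominant seventh flat five built on A.
A — root
C♯ — major 3rd
E♭ — diminished 5th
G — minor 7th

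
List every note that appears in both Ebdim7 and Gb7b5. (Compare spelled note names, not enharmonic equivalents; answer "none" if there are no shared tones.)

G♭ – D𝄫

Ebdim7: E♭ G♭ B𝄫 D𝄫
Gb7b5: G♭ B♭ D𝄫 F♭
Common to both → G♭, D𝄫.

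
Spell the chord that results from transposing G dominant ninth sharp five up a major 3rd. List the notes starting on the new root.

B, D#, F##, A, C#

A major 3rd up from G is B, so the new chord is B dominant ninth sharp five.
root → B
3rd (major 3rd) → D#
5th (augmented 5th) → F##
7th (minor 7th) → A
9th (major 9th) → C#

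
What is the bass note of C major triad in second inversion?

G

C major triad = C–E–G. Second inversion → fifth in the bass = G.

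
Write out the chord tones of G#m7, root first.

Root G♯, quality minor seventh:
Root: G♯
Minor 3rd (3rd): B
Perfect 5th (5th): D♯
Minor 7th (7th): F♯

G♯ – B – D♯ – F♯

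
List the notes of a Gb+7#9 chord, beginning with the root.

Gb+7#9 is a dominant seventh sharp nine sharp five built on Gb.
- root: Gb
- major 3rd: Bb
- augmented 5th: D
- minor 7th: Fb
- augmented 9th: A

Gb Bb D Fb A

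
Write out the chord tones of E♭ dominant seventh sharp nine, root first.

Eb, G, Bb, Db, F#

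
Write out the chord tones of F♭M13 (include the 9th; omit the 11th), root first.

F♭M13: major thirteenth on Fb.
Fb — root
Ab — major 3rd
Cb — perfect 5th
Eb — major 7th
Gb — major 9th
Db — major 13th

Fb – Ab – Cb – Eb – Gb – Db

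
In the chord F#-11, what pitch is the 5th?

C♯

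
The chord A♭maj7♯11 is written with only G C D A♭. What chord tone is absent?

A♭maj7♯11 = A♭, C, E♭, G, D. The voicing lacks the 5th (perfect 5th), E♭.

E♭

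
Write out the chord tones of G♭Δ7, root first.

G♭Δ7 is a major seventh built on Gb.
Root: Gb
Major 3rd (3rd): Bb
Perfect 5th (5th): Db
Major 7th (7th): F

Gb  Bb  Db  F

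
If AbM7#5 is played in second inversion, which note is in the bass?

E

AbM7#5 = Ab–C–E–G. Second inversion → fifth in the bass = E.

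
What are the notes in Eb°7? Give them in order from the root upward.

Root Eb, quality diminished seventh:
root → Eb
3rd (minor 3rd) → Gb
5th (diminished 5th) → Bbb
7th (diminished 7th) → Dbb

Eb Gb Bbb Dbb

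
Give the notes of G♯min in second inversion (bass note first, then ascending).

D# – G# – B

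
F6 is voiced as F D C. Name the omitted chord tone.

F6 = F, A, C, D. The voicing lacks the 3rd (major 3rd), A.

A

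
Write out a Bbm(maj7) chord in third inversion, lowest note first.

In root position, Bbm(maj7) is Bb–Db–F–A.
Third inversion puts the seventh (A) in the bass.

A, Bb, Db, F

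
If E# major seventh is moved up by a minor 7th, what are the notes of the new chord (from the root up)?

Transposed root: E# → D# (minor 7th up). So we spell D# major seventh:
- root: D#
- major 3rd: F##
- perfect 5th: A#
- major 7th: C##

D#, F##, A#, C##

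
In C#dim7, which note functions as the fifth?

C#dim7 is built on C#; its 5th is a diminished 5th above the root.
A fifth above C uses the letter G, and the diminished 5th above C# is G.

G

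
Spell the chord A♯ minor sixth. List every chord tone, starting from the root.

A#, C#, E#, F##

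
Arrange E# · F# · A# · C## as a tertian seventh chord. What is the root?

F#

Arranged so that each adjacent pair is a third by letter name: F# – A# – C## – E#.
The bottom of that stack, F#, is the root (this is F# augmented major seventh).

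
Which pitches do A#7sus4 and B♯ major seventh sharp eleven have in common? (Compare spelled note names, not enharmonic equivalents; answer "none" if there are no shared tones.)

none

A#7sus4 = A#, D#, E#, G#.
B♯ major seventh sharp eleven = B#, D##, F##, A##, E##.
Shared: none.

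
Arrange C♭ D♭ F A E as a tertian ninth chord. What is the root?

Arranged so that each adjacent pair is a third by letter name: D♭ – F – A – C♭ – E.
The bottom of that stack, D♭, is the root (this is D♭ dominant seventh sharp nine sharp five).

D♭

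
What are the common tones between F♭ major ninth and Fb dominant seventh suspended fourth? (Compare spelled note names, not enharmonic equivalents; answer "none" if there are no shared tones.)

F-flat – C-flat

F♭ major ninth = F-flat, A-flat, C-flat, E-flat, G-flat.
Fb dominant seventh suspended fourth = F-flat, B-double-flat, C-flat, E-double-flat.
Shared: F-flat, C-flat.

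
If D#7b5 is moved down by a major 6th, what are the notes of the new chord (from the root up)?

Transposed root: D# → F# (major 6th down). So we spell F# dominant seventh flat five:
Root: F#
Major 3rd (3rd): A#
Diminished 5th (5th): C
Minor 7th (7th): E

F# A# C E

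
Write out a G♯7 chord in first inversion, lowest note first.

In root position, G♯7 is G#–B#–D#–F#.
First inversion puts the third (B#) in the bass.

B#  D#  F#  G#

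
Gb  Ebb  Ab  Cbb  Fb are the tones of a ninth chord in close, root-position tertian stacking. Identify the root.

Fb

Stacking in thirds gives Fb – Ab – Cbb – Ebb – Gb, so Fb is the root — Fb dominant ninth flat five.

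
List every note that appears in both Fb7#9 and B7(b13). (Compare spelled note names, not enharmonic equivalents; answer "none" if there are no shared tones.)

Fb7#9: F♭ A♭ C♭ E𝄫 G
B7(b13): B D♯ F♯ A G
Common to both → G.

G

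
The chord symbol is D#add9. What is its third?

F##

Root of D#add9 = D#. The 3rd is a major 3rd: D# up a major 3rd → F##.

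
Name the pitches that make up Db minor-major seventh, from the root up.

Db  Fb  Ab  C

Db minor-major seventh: minor-major seventh on Db.
Root: Db
Minor 3rd (3rd): Fb
Perfect 5th (5th): Ab
Major 7th (7th): C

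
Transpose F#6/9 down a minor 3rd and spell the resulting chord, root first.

D# – F## – A# – B# – E#

A minor 3rd down from F# is D#, so the new chord is D# six-nine.
Root: D#
Major 3rd (3rd): F##
Perfect 5th (5th): A#
Major 6th (6th): B#
Major 9th (9th): E#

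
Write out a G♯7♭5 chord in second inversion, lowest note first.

In root position, G♯7♭5 is G#–B#–D–F#.
Second inversion puts the fifth (D) in the bass.

D  F#  G#  B#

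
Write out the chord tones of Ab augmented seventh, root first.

Ab augmented seventh: augmented seventh on Ab.
Ab — root
C — major 3rd
E — augmented 5th
Gb — minor 7th

Ab, C, E, Gb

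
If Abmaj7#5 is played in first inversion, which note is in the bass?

C

Abmaj7#5 in root position is Ab–C–E–G.
First inversion places the third in the bass, which is C.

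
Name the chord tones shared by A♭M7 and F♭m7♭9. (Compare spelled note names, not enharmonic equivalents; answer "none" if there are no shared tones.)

none

A♭M7 = Ab, C, Eb, G.
F♭m7♭9 = Fb, Abb, Cb, Ebb, Gbb.
Shared: none.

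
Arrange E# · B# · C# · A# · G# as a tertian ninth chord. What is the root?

Arranged so that each adjacent pair is a third by letter name: A# – C# – E# – G# – B#.
The bottom of that stack, A#, is the root (this is A# minor ninth).

A#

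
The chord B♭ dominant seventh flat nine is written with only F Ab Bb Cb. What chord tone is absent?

D

B♭ dominant seventh flat nine = Bb, D, F, Ab, Cb. The voicing lacks the 3rd (major 3rd), D.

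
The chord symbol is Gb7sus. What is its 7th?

Root of Gb7sus = Gb. The 7th is a minor 7th: Gb up a minor 7th → Fb.

Fb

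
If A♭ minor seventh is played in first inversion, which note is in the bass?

A♭ minor seventh in root position is Ab–Cb–Eb–Gb.
First inversion places the third in the bass, which is Cb.

Cb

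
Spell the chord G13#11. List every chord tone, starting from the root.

G, B, D, F, A, C#, E

Root G, quality dominant thirteenth sharp eleven:
Root: G
Major 3rd (3rd): B
Perfect 5th (5th): D
Minor 7th (7th): F
Major 9th (9th): A
Augmented 11th (11th): C#
Major 13th (13th): E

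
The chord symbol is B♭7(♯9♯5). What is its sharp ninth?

B♭7(♯9♯5) is built on Bb; its 9th is an augmented 9th above the root.
A second above B uses the letter C, and the augmented 9th above Bb is C#.

C#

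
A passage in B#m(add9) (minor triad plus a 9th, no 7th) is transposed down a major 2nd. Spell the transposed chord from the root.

A major 2nd down from B# is A#, so the new chord is A# minor added-ninth.
Root: A#
Minor 3rd (3rd): C#
Perfect 5th (5th): E#
Major 9th (9th): B#

A# – C# – E# – B#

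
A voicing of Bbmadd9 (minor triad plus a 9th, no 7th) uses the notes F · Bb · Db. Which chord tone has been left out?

C

Bbmadd9 = Bb, Db, F, C. The voicing lacks the 9th (major 9th), C.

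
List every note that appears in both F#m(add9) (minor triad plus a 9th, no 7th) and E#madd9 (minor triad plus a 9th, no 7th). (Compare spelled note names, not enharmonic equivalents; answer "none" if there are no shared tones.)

G#

F#m(add9): F# A C# G#
E#madd9: E# G# B# F##
Common to both → G#.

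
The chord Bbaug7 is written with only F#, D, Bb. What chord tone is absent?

Bbaug7 = Bb, D, F#, Ab. The voicing lacks the 7th (minor 7th), Ab.

Ab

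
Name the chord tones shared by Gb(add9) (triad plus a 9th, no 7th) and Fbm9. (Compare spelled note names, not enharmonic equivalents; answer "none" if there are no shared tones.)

Gb(add9) = Gb, Bb, Db, Ab.
Fbm9 = Fb, Abb, Cb, Ebb, Gb.
Shared: Gb.

Gb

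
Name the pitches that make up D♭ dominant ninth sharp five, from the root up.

D♭ dominant ninth sharp five is a dominant ninth sharp five built on Db.
Root: Db
Major 3rd (3rd): F
Augmented 5th (5th): A
Minor 7th (7th): Cb
Major 9th (9th): Eb

Db, F, A, Cb, Eb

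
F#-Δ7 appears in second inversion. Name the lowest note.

F#-Δ7 in root position is F#–A–C#–E#.
Second inversion places the fifth in the bass, which is C#.

C#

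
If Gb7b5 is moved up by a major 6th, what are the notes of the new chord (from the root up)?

Eb  G  Bbb  Db

Gb up a major 6th → Eb. New chord: Eb dominant seventh flat five.
- root: Eb
- major 3rd: G
- diminished 5th: Bbb
- minor 7th: Db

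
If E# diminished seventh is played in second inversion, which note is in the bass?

B

E# diminished seventh = E♯–G♯–B–D. Second inversion → fifth in the bass = B.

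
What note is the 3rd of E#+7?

E#+7 is built on E#; its 3rd is a major 3rd above the root.
A third above E uses the letter G, and the major 3rd above E# is G##.

G##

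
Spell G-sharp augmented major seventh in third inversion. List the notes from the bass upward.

F-double-sharp G-sharp B-sharp D-double-sharp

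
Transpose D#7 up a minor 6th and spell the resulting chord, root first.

B D# F# A

Transposed root: D# → B (minor 6th up). So we spell B dominant seventh:
Root: B
Major 3rd (3rd): D#
Perfect 5th (5th): F#
Minor 7th (7th): A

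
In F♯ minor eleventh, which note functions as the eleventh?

B

F♯ minor eleventh is built on F-sharp; its 11th is a perfect 11th above the root.
A fourth above F uses the letter B, and the perfect 11th above F-sharp is B.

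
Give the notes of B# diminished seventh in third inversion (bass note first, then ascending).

A, B#, D#, F#

In root position, B# diminished seventh is B#–D#–F#–A.
Third inversion puts the seventh (A) in the bass.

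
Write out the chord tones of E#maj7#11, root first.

E# G## B# D## A##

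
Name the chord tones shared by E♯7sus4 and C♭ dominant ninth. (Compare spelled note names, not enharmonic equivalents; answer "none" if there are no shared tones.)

none

E♯7sus4: E# A# B# D#
C♭ dominant ninth: Cb Eb Gb Bbb Db
Common to both → none.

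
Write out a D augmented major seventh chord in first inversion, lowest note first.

In root position, D augmented major seventh is D–F#–A#–C#.
First inversion puts the third (F#) in the bass.

F# A# C# D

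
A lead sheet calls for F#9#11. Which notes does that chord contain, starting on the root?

F#  A#  C#  E  G#  B#

F#9#11 is a dominant ninth sharp eleven built on F#.
- root: F#
- major 3rd: A#
- perfect 5th: C#
- minor 7th: E
- major 9th: G#
- augmented 11th: B#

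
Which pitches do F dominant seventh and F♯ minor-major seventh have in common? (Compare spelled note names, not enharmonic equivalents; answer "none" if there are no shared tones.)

A

F dominant seventh = F, A, C, E-flat.
F♯ minor-major seventh = F-sharp, A, C-sharp, E-sharp.
Shared: A.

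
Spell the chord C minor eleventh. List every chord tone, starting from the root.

C minor eleventh: minor eleventh on C.
Root: C
Minor 3rd (3rd): E-flat
Perfect 5th (5th): G
Minor 7th (7th): B-flat
Major 9th (9th): D
Perfect 11th (11th): F

C E-flat G B-flat D F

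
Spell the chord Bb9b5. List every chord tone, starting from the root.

Bb9b5 is a dominant ninth flat five built on Bb.
- root: Bb
- major 3rd: D
- diminished 5th: Fb
- minor 7th: Ab
- major 9th: C

Bb, D, Fb, Ab, C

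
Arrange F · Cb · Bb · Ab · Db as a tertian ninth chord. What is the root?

Bb

Arranged so that each adjacent pair is a third by letter name: Bb – Db – F – Ab – Cb.
The bottom of that stack, Bb, is the root (this is Bb minor seventh flat nine).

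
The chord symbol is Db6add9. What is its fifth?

A♭

Db6add9 is built on D♭; its 5th is a perfect 5th above the root.
A fifth above D uses the letter A, and the perfect 5th above D♭ is A♭.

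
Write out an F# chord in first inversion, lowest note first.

A♯  C♯  F♯

F# = F♯–A♯–C♯; first inversion → third (A♯) lowest.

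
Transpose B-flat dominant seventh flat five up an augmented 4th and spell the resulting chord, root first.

Transposed root: B♭ → E (augmented 4th up). So we spell E dominant seventh flat five:
root → E
3rd (major 3rd) → G♯
5th (diminished 5th) → B♭
7th (minor 7th) → D

E – G♯ – B♭ – D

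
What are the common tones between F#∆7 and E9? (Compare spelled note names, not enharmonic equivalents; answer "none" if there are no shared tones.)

F#

F#∆7 = F#, A#, C#, E#.
E9 = E, G#, B, D, F#.
Shared: F#.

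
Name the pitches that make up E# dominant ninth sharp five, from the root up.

E# – G## – B## – D# – F##

Root E#, quality dominant ninth sharp five:
- root: E#
- major 3rd: G##
- augmented 5th: B##
- minor 7th: D#
- major 9th: F##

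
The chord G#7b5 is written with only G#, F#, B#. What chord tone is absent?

The full G#7b5 chord is G#, B#, D, F#.
Comparing with the voicing, the diminished 5th (5th) — D — is absent.

D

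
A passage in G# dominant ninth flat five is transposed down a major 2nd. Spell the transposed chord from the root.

Transposed root: G# → F# (major 2nd down). So we spell F# dominant ninth flat five:
root → F#
3rd (major 3rd) → A#
5th (diminished 5th) → C
7th (minor 7th) → E
9th (major 9th) → G#

F#  A#  C  E  G#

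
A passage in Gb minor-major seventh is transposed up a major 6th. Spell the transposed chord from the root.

A major 6th up from Gb is Eb, so the new chord is Eb minor-major seventh.
Root: Eb
Minor 3rd (3rd): Gb
Perfect 5th (5th): Bb
Major 7th (7th): D

Eb  Gb  Bb  D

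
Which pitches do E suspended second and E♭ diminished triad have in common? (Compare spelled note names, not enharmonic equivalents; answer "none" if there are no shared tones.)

none

E suspended second = E, F-sharp, B.
E♭ diminished triad = E-flat, G-flat, B-double-flat.
Shared: none.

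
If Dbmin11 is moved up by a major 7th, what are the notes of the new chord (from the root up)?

C  Eb  G  Bb  D  F

Transposed root: Db → C (major 7th up). So we spell C minor eleventh:
Root: C
Minor 3rd (3rd): Eb
Perfect 5th (5th): G
Minor 7th (7th): Bb
Major 9th (9th): D
Perfect 11th (11th): F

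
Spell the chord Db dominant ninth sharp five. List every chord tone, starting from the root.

Root Db, quality dominant ninth sharp five:
root → Db
3rd (major 3rd) → F
5th (augmented 5th) → A
7th (minor 7th) → Cb
9th (major 9th) → Eb

Db, F, A, Cb, Eb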